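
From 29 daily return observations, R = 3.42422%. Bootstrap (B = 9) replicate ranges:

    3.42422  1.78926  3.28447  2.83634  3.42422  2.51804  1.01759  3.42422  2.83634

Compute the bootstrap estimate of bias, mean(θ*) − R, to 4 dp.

bias = −0.6959

mean(θ*) = (3.42422 + 1.78926 + 3.28447 + 2.83634 + 3.42422 + 2.51804 + 1.01759 + 3.42422 + 2.83634) / 9 = 2.72830
bias = 2.72830 − 3.42422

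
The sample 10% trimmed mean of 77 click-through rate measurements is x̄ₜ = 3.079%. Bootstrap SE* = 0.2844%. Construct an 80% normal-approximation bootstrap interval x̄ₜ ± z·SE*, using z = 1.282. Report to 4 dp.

(2.7144, 3.4436)

Margin = 1.282 × 0.2844 = 0.36460
Interval: 3.079 ± 0.36460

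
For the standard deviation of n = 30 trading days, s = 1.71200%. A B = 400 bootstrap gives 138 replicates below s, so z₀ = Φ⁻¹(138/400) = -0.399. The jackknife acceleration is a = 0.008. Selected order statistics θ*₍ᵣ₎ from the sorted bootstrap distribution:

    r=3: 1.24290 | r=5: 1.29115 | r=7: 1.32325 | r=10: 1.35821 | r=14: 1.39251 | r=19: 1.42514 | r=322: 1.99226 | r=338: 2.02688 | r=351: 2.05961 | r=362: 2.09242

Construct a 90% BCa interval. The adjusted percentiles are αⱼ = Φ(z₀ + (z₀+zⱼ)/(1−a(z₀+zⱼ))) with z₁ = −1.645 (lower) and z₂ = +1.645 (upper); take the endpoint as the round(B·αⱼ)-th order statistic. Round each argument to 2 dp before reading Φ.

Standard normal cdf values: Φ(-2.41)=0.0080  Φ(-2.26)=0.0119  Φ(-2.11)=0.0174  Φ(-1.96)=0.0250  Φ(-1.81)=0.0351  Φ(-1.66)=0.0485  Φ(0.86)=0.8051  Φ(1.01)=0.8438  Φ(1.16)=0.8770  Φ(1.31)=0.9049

Lower: z₀ + z₁ = -0.399 + (-1.645) = -2.044; 1 − a(z₀+z₁) = 1 − (0.008)(-2.044) = 1.0164; argument = -0.399 + (-2.044)/1.0164 = -2.4101 → -2.41.
α₁ = Φ(-2.41) = 0.0080; rank = round(400 × 0.0080) = 3; θ*₍3₎ = 1.24290.
Upper: z₀ + z₂ = 1.246; 1 − a(z₀+z₂) = 0.9900; argument = 0.8595 → 0.86; α₂ = 0.8051; rank = 322; θ*₍322₎ = 1.99226.

(1.24290, 1.99226)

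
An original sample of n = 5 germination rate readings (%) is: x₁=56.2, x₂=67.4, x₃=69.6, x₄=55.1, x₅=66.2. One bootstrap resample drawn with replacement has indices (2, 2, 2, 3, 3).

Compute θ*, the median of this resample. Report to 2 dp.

Resample values: 67.4, 67.4, 67.4, 69.6, 69.6.
Sorted: 67.4, 67.4, 67.4, 69.6, 69.6
Median = middle value = 67.40

θ* = 67.40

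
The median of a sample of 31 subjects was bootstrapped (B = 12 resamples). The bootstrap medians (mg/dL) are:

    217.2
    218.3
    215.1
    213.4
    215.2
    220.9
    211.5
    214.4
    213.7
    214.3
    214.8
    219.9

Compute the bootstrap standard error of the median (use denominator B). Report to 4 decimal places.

SE* = 2.6721

Bootstrap SE is the standard deviation of the 12 replicate medians.
Mean of replicates: (217.2 + 218.3 + 215.1 + 213.4 + 215.2 + 220.9 + 211.5 + 214.4 + 213.7 + 214.3 + 214.8 + 219.9) / 12 = 2588.70000 / 12 = 215.72500
Sum of squared deviations: (+1.47500)² + (+2.57500)² + (−0.62500)² + (−2.32500)² + (−0.52500)² + (+5.17500)² + (−4.22500)² + (−1.32500)² + (−2.02500)² + (−1.42500)² + (−0.92500)² + (+4.17500)² = 85.68250
Variance = 85.68250 / 12 = 7.14021
SE* = √7.14021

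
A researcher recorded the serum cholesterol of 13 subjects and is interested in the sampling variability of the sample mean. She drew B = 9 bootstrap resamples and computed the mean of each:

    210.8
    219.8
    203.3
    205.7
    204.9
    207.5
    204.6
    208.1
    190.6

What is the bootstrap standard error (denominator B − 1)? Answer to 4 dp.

Bootstrap SE is the standard deviation of the 9 replicate means.
Mean of replicates: (210.8 + 219.8 + 203.3 + 205.7 + 204.9 + 207.5 + 204.6 + 208.1 + 190.6) / 9 = 1855.30000 / 9 = 206.14444
Sum of squared deviations: (+4.65556)² + (+13.65556)² + (−2.84444)² + (−0.44444)² + (−1.24444)² + (+1.35556)² + (−1.54444)² + (+1.95556)² + (−15.54444)² = 467.66222
Variance = 467.66222 / 8 = 58.45778
SE* = √58.45778

SE* = 7.6458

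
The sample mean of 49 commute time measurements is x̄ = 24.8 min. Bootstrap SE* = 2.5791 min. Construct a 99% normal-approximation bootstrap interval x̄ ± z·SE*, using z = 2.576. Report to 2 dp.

Margin = 2.576 × 2.5791 = 6.644
Interval: 24.8 ± 6.644

(18.16, 31.44)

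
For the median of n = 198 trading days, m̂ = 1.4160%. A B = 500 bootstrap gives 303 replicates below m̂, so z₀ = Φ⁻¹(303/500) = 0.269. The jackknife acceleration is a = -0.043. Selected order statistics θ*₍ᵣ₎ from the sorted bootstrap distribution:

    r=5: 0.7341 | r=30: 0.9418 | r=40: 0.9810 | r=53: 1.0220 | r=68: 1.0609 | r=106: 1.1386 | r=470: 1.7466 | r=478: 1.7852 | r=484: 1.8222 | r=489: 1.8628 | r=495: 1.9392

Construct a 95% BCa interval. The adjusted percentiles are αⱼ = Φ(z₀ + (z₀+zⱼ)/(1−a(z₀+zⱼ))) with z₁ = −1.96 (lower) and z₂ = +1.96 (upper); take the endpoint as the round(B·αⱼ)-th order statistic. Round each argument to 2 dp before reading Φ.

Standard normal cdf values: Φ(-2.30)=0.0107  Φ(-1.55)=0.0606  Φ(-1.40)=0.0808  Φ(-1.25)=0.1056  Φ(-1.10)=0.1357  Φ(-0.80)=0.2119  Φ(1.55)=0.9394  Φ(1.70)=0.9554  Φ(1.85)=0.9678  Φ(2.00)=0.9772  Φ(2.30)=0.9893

(0.9418, 1.9392)

Lower: z₀ + z₁ = 0.269 + (-1.960) = -1.691; 1 − a(z₀+z₁) = 1 − (-0.043)(-1.691) = 0.9273; argument = 0.269 + (-1.691)/0.9273 = -1.5546 → -1.55.
α₁ = Φ(-1.55) = 0.0606; rank = round(500 × 0.0606) = 30; θ*₍30₎ = 0.9418.
Upper: z₀ + z₂ = 2.229; 1 − a(z₀+z₂) = 1.0958; argument = 2.3030 → 2.30; α₂ = 0.9893; rank = 495; θ*₍495₎ = 1.9392.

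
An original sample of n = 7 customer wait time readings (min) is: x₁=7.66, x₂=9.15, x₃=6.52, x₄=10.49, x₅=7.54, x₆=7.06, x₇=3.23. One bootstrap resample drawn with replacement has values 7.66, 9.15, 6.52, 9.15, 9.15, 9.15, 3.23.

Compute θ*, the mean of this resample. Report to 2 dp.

Mean = (7.66 + 9.15 + 6.52 + 9.15 + 9.15 + 9.15 + 3.23) / 7 = 54.010 / 7 = 7.72

θ* = 7.72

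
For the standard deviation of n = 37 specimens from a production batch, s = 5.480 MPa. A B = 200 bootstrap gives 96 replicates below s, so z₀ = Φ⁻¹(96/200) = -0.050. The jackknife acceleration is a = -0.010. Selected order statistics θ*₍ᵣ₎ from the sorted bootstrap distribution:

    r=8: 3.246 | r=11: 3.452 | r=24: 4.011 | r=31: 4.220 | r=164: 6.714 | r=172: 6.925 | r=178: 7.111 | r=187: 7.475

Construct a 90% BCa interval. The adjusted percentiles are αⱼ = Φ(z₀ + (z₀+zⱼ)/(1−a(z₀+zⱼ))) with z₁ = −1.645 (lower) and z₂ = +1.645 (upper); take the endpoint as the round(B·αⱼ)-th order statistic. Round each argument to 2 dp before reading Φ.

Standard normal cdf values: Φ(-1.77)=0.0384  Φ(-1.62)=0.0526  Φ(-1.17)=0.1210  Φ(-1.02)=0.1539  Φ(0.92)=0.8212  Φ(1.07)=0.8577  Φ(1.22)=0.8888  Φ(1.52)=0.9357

Lower: z₀ + z₁ = -0.050 + (-1.645) = -1.695; 1 − a(z₀+z₁) = 1 − (-0.010)(-1.695) = 0.9830; argument = -0.050 + (-1.695)/0.9830 = -1.7742 → -1.77.
α₁ = Φ(-1.77) = 0.0384; rank = round(200 × 0.0384) = 8; θ*₍8₎ = 3.246.
Upper: z₀ + z₂ = 1.595; 1 − a(z₀+z₂) = 1.0159; argument = 1.5200 → 1.52; α₂ = 0.9357; rank = 187; θ*₍187₎ = 7.475.

(3.246, 7.475)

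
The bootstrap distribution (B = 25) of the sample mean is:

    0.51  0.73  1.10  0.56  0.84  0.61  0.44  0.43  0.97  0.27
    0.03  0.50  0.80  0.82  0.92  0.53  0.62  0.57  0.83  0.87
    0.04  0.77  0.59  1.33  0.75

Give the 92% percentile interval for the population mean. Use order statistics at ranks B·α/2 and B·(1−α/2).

Sorted replicates: 0.03, 0.04, 0.27, 0.43, 0.44, 0.50, 0.51, 0.53, 0.56, 0.57, 0.59, 0.61, 0.62, 0.73, 0.75, 0.77, 0.80, 0.82, 0.83, 0.84, 0.87, 0.92, 0.97, 1.10, 1.33
α = 0.08; lower rank = 25 × 0.040 = 1; upper rank = 25 × 0.960 = 24.
The 1st smallest replicate is 0.03; the 24th is 1.10.

(0.03, 1.10)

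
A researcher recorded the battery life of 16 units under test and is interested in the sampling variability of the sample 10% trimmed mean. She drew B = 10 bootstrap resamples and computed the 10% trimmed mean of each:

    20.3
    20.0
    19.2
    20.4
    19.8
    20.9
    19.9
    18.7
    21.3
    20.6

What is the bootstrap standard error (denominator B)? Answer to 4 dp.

SE* = 0.7327

Bootstrap SE is the standard deviation of the 10 replicate 10% trimmed means.
Mean of replicates: (20.3 + 20.0 + 19.2 + 20.4 + 19.8 + 20.9 + 19.9 + 18.7 + 21.3 + 20.6) / 10 = 201.10000 / 10 = 20.11000
Sum of squared deviations: (+0.19000)² + (−0.11000)² + (−0.91000)² + (+0.29000)² + (−0.31000)² + (+0.79000)² + (−0.21000)² + (−1.41000)² + (+1.19000)² + (+0.49000)² = 5.36900
Variance = 5.36900 / 10 = 0.53690
SE* = √0.53690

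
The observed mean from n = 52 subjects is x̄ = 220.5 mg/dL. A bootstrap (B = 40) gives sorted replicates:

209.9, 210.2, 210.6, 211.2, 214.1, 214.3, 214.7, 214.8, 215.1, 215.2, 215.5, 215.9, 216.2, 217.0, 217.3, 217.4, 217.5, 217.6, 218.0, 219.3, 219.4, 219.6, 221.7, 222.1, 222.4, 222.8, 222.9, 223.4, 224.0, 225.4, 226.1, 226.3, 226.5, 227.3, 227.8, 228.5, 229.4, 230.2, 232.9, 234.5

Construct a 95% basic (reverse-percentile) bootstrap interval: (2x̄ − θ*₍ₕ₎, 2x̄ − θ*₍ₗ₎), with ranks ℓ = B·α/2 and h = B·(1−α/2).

Percentile endpoints at ranks 1 and 39: θ*₍1₎ = 209.9, θ*₍39₎ = 232.9.
Basic interval reflects these around x̄:
  lower = 2 × 220.5 − 232.9 = 208.1
  upper = 2 × 220.5 − 209.9 = 231.1

(208.1, 231.1)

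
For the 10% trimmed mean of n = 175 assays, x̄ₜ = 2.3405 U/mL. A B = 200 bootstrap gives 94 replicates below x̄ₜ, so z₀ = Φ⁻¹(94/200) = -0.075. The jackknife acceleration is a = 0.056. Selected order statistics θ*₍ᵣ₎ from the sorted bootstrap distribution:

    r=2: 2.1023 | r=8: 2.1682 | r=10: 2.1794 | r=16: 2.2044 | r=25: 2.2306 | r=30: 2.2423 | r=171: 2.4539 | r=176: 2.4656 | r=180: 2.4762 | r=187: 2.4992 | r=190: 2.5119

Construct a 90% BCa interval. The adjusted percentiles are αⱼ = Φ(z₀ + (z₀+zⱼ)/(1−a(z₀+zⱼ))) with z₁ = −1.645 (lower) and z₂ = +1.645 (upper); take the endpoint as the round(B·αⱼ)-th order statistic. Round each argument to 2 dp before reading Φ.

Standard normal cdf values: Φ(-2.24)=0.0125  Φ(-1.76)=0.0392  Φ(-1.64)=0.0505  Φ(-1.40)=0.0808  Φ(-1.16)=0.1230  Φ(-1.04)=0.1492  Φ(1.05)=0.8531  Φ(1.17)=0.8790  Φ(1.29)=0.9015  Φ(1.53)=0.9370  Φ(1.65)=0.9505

Lower: z₀ + z₁ = -0.075 + (-1.645) = -1.720; 1 − a(z₀+z₁) = 1 − (0.056)(-1.720) = 1.0963; argument = -0.075 + (-1.720)/1.0963 = -1.6439 → -1.64.
α₁ = Φ(-1.64) = 0.0505; rank = round(200 × 0.0505) = 10; θ*₍10₎ = 2.1794.
Upper: z₀ + z₂ = 1.570; 1 − a(z₀+z₂) = 0.9121; argument = 1.6463 → 1.65; α₂ = 0.9505; rank = 190; θ*₍190₎ = 2.5119.

(2.1794, 2.5119)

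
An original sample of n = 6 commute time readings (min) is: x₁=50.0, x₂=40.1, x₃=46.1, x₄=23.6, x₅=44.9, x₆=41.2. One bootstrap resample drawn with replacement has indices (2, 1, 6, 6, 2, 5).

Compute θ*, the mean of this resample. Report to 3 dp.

Resample values: 40.1, 50.0, 41.2, 41.2, 40.1, 44.9.
Mean = (40.1 + 50.0 + 41.2 + 41.2 + 40.1 + 44.9) / 6 = 257.50 / 6 = 42.917

θ* = 42.917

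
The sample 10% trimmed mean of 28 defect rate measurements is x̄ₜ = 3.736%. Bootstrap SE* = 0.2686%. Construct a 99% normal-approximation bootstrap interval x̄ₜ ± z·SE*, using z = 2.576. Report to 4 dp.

Margin = 2.576 × 0.2686 = 0.69191
Interval: 3.736 ± 0.69191

(3.0441, 4.4279)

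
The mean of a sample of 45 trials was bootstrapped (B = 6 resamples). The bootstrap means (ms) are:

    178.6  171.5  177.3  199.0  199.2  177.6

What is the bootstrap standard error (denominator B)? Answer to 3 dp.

Bootstrap SE is the standard deviation of the 6 replicate means.
Mean of replicates: (178.6 + 171.5 + 177.3 + 199.0 + 199.2 + 177.6) / 6 = 1103.2000 / 6 = 183.8667
Sum of squared deviations: (−5.2667)² + (−12.3667)² + (−6.5667)² + (+15.1333)² + (+15.3333)² + (−6.2667)² = 727.1933
Variance = 727.1933 / 6 = 121.1989
SE* = √121.1989

SE* = 11.009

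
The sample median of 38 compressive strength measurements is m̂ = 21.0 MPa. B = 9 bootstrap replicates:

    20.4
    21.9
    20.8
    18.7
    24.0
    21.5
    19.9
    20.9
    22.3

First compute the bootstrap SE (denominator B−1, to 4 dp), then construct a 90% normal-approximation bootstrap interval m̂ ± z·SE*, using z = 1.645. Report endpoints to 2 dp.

(18.50, 23.50)

Mean of replicates = 21.1556; sum of squared deviations = 18.4422; SE* = √(18.4422/8) = 1.5183
Margin = 1.645 × 1.5183 = 2.498
Interval: 21.0 ± 2.498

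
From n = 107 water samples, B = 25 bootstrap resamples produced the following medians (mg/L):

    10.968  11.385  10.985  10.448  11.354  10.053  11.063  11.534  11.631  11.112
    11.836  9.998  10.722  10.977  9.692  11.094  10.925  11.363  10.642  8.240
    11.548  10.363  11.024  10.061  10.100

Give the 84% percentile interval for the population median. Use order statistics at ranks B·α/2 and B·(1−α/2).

Sorted replicates: 8.240, 9.692, 9.998, 10.053, 10.061, 10.100, 10.363, 10.448, 10.642, 10.722, 10.925, 10.968, 10.977, 10.985, 11.024, 11.063, 11.094, 11.112, 11.354, 11.363, 11.385, 11.534, 11.548, 11.631, 11.836
α = 0.16; lower rank = 25 × 0.080 = 2; upper rank = 25 × 0.920 = 23.
The 2nd smallest replicate is 9.692; the 23rd is 11.548.

(9.692, 11.548)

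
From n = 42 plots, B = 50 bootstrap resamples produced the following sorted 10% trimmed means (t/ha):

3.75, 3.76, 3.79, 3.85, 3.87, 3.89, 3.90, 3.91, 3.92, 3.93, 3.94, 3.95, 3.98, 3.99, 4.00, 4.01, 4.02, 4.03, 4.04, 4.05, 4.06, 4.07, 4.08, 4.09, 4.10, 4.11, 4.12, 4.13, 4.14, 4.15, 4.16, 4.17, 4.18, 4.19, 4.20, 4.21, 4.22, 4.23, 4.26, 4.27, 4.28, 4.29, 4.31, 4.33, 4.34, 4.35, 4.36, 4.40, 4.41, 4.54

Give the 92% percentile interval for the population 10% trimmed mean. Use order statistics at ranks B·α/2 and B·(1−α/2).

(3.76, 4.40)

α = 0.08; lower rank = 50 × 0.040 = 2; upper rank = 50 × 0.960 = 48.
The 2nd smallest replicate is 3.76; the 48th is 4.40.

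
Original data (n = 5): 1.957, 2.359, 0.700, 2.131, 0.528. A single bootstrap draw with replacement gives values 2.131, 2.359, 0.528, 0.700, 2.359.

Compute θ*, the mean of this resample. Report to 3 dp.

Mean = (2.131 + 2.359 + 0.528 + 0.700 + 2.359) / 5 = 8.0770 / 5 = 1.615

θ* = 1.615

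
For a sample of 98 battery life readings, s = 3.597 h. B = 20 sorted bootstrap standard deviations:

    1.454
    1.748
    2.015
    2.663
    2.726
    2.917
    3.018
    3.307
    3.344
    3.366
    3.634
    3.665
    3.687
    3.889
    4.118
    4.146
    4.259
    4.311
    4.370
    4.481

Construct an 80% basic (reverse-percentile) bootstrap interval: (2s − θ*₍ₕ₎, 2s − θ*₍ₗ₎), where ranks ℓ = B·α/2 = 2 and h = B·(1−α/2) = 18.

(2.883, 5.446)

Percentile endpoints at ranks 2 and 18: θ*₍2₎ = 1.748, θ*₍18₎ = 4.311.
Basic interval reflects these around s:
  lower = 2 × 3.597 − 4.311 = 2.883
  upper = 2 × 3.597 − 1.748 = 5.446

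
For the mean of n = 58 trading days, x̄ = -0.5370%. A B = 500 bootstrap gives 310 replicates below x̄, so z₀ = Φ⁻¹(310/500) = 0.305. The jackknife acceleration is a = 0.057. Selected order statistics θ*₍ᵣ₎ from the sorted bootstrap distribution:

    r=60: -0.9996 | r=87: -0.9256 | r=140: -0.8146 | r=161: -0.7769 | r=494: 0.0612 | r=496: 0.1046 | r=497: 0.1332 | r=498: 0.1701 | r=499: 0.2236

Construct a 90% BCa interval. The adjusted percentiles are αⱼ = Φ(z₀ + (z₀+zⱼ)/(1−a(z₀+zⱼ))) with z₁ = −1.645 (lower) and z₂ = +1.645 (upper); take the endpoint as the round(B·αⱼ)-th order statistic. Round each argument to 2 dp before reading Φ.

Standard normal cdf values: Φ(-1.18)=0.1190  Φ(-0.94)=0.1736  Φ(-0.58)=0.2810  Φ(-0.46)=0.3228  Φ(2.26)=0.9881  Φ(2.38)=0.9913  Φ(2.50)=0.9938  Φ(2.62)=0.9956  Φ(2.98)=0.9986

(-0.9256, 0.1332)

Lower: z₀ + z₁ = 0.305 + (-1.645) = -1.340; 1 − a(z₀+z₁) = 1 − (0.057)(-1.340) = 1.0764; argument = 0.305 + (-1.340)/1.0764 = -0.9399 → -0.94.
α₁ = Φ(-0.94) = 0.1736; rank = round(500 × 0.1736) = 87; θ*₍87₎ = -0.9256.
Upper: z₀ + z₂ = 1.950; 1 − a(z₀+z₂) = 0.8889; argument = 2.4988 → 2.50; α₂ = 0.9938; rank = 497; θ*₍497₎ = 0.1332.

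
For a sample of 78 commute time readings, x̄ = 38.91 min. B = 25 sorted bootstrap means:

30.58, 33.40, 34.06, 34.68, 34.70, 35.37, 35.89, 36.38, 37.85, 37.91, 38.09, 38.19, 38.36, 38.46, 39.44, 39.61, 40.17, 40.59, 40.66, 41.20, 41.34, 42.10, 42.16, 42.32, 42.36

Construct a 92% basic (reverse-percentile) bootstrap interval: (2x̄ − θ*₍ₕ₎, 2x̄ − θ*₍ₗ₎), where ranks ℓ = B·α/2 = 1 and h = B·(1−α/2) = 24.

Percentile endpoints at ranks 1 and 24: θ*₍1₎ = 30.58, θ*₍24₎ = 42.32.
Basic interval reflects these around x̄:
  lower = 2 × 38.91 − 42.32 = 35.50
  upper = 2 × 38.91 − 30.58 = 47.24

(35.50, 47.24)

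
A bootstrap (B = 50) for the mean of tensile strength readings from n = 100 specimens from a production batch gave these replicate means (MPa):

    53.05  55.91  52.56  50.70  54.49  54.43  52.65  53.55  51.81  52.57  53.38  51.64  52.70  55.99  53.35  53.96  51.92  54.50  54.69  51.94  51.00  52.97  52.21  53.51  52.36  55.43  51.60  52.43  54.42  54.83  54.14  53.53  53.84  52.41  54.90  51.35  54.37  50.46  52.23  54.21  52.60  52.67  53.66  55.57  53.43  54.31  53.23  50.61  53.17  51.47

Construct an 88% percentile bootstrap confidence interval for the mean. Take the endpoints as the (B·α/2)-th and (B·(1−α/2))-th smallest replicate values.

(50.70, 55.43)

Sorted replicates: 50.46, 50.61, 50.70, 51.00, 51.35, 51.47, 51.60, 51.64, 51.81, 51.92, 51.94, 52.21, 52.23, 52.36, 52.41, 52.43, 52.56, 52.57, 52.60, 52.65, 52.67, 52.70, 52.97, 53.05, 53.17, 53.23, 53.35, 53.38, 53.43, 53.51, 53.53, 53.55, 53.66, 53.84, 53.96, 54.14, 54.21, 54.31, 54.37, 54.42, 54.43, 54.49, 54.50, 54.69, 54.83, 54.90, 55.43, 55.57, 55.91, 55.99
α = 0.12; lower rank = 50 × 0.060 = 3; upper rank = 50 × 0.940 = 47.
The 3rd smallest replicate is 50.70; the 47th is 55.43.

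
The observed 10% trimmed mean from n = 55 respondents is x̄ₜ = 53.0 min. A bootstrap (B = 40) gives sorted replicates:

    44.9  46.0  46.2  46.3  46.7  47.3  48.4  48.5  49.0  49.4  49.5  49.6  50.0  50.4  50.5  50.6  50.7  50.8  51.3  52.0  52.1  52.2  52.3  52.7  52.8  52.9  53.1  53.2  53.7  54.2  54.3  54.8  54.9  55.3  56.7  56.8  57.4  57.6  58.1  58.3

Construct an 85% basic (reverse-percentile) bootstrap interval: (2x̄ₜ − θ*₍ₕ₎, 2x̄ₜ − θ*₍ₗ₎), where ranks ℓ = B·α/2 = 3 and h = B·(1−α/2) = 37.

Percentile endpoints at ranks 3 and 37: θ*₍3₎ = 46.2, θ*₍37₎ = 57.4.
Basic interval reflects these around x̄ₜ:
  lower = 2 × 53.0 − 57.4 = 48.6
  upper = 2 × 53.0 − 46.2 = 59.8

(48.6, 59.8)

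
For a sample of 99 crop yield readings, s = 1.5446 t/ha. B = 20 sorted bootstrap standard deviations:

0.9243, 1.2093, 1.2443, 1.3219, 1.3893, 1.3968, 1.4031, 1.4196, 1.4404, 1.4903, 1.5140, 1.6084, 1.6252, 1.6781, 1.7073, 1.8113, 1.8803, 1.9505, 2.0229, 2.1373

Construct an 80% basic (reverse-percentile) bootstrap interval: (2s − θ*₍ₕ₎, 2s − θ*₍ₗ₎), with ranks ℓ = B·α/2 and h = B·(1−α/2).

Percentile endpoints at ranks 2 and 18: θ*₍2₎ = 1.2093, θ*₍18₎ = 1.9505.
Basic interval reflects these around s:
  lower = 2 × 1.5446 − 1.9505 = 1.1387
  upper = 2 × 1.5446 − 1.2093 = 1.8799

(1.1387, 1.8799)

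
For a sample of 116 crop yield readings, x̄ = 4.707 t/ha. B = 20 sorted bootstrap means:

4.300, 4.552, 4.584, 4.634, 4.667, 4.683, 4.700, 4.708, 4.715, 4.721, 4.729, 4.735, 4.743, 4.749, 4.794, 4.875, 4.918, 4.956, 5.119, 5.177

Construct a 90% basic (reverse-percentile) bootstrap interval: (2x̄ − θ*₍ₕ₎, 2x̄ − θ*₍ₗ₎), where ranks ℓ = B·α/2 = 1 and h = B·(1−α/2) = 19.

Percentile endpoints at ranks 1 and 19: θ*₍1₎ = 4.300, θ*₍19₎ = 5.119.
Basic interval reflects these around x̄:
  lower = 2 × 4.707 − 5.119 = 4.295
  upper = 2 × 4.707 − 4.300 = 5.114

(4.295, 5.114)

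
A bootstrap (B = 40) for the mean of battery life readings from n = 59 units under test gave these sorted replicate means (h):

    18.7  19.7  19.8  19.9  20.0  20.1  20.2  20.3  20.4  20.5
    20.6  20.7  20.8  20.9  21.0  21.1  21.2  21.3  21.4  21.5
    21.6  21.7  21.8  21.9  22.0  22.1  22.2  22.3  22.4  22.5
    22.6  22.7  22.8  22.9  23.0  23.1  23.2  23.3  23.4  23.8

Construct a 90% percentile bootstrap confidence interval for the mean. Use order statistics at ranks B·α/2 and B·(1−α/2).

α = 0.10; lower rank = 40 × 0.050 = 2; upper rank = 40 × 0.950 = 38.
The 2nd smallest replicate is 19.7; the 38th is 23.3.

(19.7, 23.3)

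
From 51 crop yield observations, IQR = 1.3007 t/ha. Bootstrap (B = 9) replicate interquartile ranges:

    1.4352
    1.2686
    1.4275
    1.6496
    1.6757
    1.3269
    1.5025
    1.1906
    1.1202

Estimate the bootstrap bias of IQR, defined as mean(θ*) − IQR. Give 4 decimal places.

bias = +0.0989

mean(θ*) = (1.4352 + 1.2686 + 1.4275 + 1.6496 + 1.6757 + 1.3269 + 1.5025 + 1.1906 + 1.1202) / 9 = 1.39964
bias = 1.39964 − 1.3007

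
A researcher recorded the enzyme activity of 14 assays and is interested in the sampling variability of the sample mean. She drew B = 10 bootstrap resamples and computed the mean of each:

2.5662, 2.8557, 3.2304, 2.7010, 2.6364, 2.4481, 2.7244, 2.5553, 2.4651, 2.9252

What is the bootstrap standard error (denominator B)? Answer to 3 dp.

Bootstrap SE is the standard deviation of the 10 replicate means.
Mean of replicates: (2.5662 + 2.8557 + 3.2304 + 2.7010 + 2.6364 + 2.4481 + 2.7244 + 2.5553 + 2.4651 + 2.9252) / 10 = 27.10780 / 10 = 2.71078
Sum of squared deviations: (−0.14458)² + (+0.14492)² + (+0.51962)² + (−0.00978)² + (−0.07438)² + (−0.26268)² + (+0.01362)² + (−0.15548)² + (−0.24568)² + (+0.21442)² = 0.51723
Variance = 0.51723 / 10 = 0.05172
SE* = √0.05172

SE* = 0.227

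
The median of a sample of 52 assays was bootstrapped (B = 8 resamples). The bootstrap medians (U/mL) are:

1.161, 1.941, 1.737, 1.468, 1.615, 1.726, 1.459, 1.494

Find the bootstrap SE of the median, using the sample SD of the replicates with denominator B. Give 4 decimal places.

Bootstrap SE is the standard deviation of the 8 replicate medians.
Mean of replicates: (1.161 + 1.941 + 1.737 + 1.468 + 1.615 + 1.726 + 1.459 + 1.494) / 8 = 12.60100 / 8 = 1.57513
Sum of squared deviations: (−0.41413)² + (+0.36587)² + (+0.16187)² + (−0.10713)² + (+0.03987)² + (+0.15087)² + (−0.11613)² + (−0.08113)² = 0.38746
Variance = 0.38746 / 8 = 0.04843
SE* = √0.04843

SE* = 0.2201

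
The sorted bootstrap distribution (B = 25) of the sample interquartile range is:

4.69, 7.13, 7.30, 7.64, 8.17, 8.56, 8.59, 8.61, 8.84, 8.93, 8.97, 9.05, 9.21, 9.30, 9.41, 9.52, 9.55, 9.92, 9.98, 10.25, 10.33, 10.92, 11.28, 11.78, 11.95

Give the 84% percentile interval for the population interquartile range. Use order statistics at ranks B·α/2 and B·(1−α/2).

(7.13, 11.28)

α = 0.16; lower rank = 25 × 0.080 = 2; upper rank = 25 × 0.920 = 23.
The 2nd smallest replicate is 7.13; the 23rd is 11.28.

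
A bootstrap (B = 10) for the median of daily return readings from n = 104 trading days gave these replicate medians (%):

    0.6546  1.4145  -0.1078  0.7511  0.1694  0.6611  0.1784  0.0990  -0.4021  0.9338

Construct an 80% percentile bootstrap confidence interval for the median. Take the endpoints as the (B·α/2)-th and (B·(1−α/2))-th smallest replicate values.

Sorted replicates: -0.4021, -0.1078, 0.0990, 0.1694, 0.1784, 0.6546, 0.6611, 0.7511, 0.9338, 1.4145
α = 0.20; lower rank = 10 × 0.100 = 1; upper rank = 10 × 0.900 = 9.
The 1st smallest replicate is -0.4021; the 9th is 0.9338.

(-0.4021, 0.9338)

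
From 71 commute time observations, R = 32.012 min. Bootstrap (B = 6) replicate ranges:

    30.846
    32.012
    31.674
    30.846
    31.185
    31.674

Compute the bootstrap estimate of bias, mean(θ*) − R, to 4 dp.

bias = −0.6392

mean(θ*) = (30.846 + 32.012 + 31.674 + 30.846 + 31.185 + 31.674) / 6 = 31.37283
bias = 31.37283 − 32.012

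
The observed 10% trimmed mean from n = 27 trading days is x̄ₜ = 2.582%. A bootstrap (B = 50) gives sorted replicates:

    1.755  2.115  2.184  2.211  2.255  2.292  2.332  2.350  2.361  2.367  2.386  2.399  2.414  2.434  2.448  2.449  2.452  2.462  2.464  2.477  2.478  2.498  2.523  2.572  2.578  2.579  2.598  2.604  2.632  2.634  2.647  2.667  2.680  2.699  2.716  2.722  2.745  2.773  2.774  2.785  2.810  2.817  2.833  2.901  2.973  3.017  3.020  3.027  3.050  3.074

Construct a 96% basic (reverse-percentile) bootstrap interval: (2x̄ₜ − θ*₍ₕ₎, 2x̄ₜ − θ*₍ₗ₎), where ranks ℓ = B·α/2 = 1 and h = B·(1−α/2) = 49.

(2.114, 3.409)

Percentile endpoints at ranks 1 and 49: θ*₍1₎ = 1.755, θ*₍49₎ = 3.050.
Basic interval reflects these around x̄ₜ:
  lower = 2 × 2.582 − 3.050 = 2.114
  upper = 2 × 2.582 − 1.755 = 3.409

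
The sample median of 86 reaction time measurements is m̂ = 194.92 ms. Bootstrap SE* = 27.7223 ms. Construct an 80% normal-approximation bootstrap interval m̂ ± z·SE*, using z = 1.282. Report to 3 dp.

Margin = 1.282 × 27.7223 = 35.5400
Interval: 194.92 ± 35.5400

(159.380, 230.460)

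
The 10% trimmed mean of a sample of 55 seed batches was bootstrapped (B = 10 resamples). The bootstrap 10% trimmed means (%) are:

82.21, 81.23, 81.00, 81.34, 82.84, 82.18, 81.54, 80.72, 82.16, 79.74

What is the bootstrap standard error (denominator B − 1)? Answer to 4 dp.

Bootstrap SE is the standard deviation of the 10 replicate 10% trimmed means.
Mean of replicates: (82.21 + 81.23 + 81.00 + 81.34 + 82.84 + 82.18 + 81.54 + 80.72 + 82.16 + 79.74) / 10 = 814.96000 / 10 = 81.49600
Sum of squared deviations: (+0.71400)² + (−0.26600)² + (−0.49600)² + (−0.15600)² + (+1.34400)² + (+0.68400)² + (+0.04400)² + (−0.77600)² + (+0.66400)² + (−1.75600)² = 7.25364
Variance = 7.25364 / 9 = 0.80596
SE* = √0.80596

SE* = 0.8978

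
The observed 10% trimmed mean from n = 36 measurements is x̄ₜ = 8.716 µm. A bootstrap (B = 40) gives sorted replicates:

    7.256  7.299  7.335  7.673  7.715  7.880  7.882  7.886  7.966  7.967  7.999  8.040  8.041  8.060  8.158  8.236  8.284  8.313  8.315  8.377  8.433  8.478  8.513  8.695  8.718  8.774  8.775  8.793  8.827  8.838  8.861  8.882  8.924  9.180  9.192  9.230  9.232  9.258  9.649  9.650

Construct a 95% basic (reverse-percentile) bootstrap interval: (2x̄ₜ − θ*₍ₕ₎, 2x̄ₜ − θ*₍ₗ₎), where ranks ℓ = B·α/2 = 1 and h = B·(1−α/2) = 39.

(7.783, 10.176)

Percentile endpoints at ranks 1 and 39: θ*₍1₎ = 7.256, θ*₍39₎ = 9.649.
Basic interval reflects these around x̄ₜ:
  lower = 2 × 8.716 − 9.649 = 7.783
  upper = 2 × 8.716 − 7.256 = 10.176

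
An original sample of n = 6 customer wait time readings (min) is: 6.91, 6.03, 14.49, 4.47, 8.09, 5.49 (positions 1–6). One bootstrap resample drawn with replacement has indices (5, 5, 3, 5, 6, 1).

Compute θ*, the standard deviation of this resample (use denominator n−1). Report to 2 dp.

Resample values: 8.09, 8.09, 14.49, 8.09, 5.49, 6.91.
Mean = 8.5267; sum of squared deviations = 47.9683
s² = 47.9683 / 5 = 9.5937
s = √9.5937 = 3.10

θ* = 3.10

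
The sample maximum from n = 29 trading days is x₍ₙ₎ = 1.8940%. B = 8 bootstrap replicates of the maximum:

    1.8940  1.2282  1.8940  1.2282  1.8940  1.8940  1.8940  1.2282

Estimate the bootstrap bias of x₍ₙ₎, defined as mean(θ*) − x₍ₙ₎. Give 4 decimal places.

bias = −0.2497

mean(θ*) = (1.8940 + 1.2282 + 1.8940 + 1.2282 + 1.8940 + 1.8940 + 1.8940 + 1.2282) / 8 = 1.64432
bias = 1.64432 − 1.8940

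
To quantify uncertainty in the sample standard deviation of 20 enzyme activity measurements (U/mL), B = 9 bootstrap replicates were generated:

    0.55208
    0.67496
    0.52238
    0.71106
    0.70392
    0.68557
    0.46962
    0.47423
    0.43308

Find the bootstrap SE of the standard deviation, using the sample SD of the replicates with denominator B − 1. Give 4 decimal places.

Bootstrap SE is the standard deviation of the 9 replicate standard deviations.
Mean of replicates: (0.55208 + 0.67496 + 0.52238 + 0.71106 + 0.70392 + 0.68557 + 0.46962 + 0.47423 + 0.43308) / 9 = 5.226900 / 9 = 0.580767
Sum of squared deviations: (−0.028687)² + (+0.094193)² + (−0.058387)² + (+0.130293)² + (+0.123153)² + (+0.104803)² + (−0.111147)² + (−0.106537)² + (−0.147687)² = 0.101746
Variance = 0.101746 / 8 = 0.012718
SE* = √0.012718

SE* = 0.1128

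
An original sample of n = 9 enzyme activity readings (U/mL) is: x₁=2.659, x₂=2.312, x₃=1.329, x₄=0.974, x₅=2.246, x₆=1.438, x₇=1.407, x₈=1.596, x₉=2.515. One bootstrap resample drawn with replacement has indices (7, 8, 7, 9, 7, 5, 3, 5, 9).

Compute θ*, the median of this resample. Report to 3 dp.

Resample values: 1.407, 1.596, 1.407, 2.515, 1.407, 2.246, 1.329, 2.246, 2.515.
Sorted: 1.329, 1.407, 1.407, 1.407, 1.596, 2.246, 2.246, 2.515, 2.515
Median = middle value = 1.596

θ* = 1.596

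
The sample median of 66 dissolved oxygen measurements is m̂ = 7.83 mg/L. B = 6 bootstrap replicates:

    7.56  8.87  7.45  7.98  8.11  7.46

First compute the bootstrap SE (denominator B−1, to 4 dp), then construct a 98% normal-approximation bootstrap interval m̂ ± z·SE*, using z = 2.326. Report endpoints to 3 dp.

Mean of replicates = 7.9050; sum of squared deviations = 1.5029; SE* = √(1.5029/5) = 0.5483
Margin = 2.326 × 0.5483 = 1.2753
Interval: 7.83 ± 1.2753

(6.555, 9.105)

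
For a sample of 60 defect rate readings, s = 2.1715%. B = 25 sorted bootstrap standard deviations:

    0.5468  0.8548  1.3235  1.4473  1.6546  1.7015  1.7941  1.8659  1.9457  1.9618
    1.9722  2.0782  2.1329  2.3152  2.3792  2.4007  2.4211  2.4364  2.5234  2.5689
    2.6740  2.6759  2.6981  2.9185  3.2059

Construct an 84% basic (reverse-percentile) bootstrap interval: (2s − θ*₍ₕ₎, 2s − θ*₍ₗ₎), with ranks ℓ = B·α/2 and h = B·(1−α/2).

Percentile endpoints at ranks 2 and 23: θ*₍2₎ = 0.8548, θ*₍23₎ = 2.6981.
Basic interval reflects these around s:
  lower = 2 × 2.1715 − 2.6981 = 1.6449
  upper = 2 × 2.1715 − 0.8548 = 3.4882

(1.6449, 3.4882)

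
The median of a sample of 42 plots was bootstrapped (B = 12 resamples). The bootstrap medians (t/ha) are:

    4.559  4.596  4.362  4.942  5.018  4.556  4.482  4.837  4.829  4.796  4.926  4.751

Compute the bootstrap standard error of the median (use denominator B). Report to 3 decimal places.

Bootstrap SE is the standard deviation of the 12 replicate medians.
Mean of replicates: (4.559 + 4.596 + 4.362 + 4.942 + 5.018 + 4.556 + 4.482 + 4.837 + 4.829 + 4.796 + 4.926 + 4.751) / 12 = 56.6540 / 12 = 4.7212
Sum of squared deviations: (−0.1622)² + (−0.1252)² + (−0.3592)² + (+0.2208)² + (+0.2968)² + (−0.1652)² + (−0.2392)² + (+0.1158)² + (+0.1078)² + (+0.0748)² + (+0.2048)² + (+0.0298)² = 0.4658
Variance = 0.4658 / 12 = 0.0388
SE* = √0.0388

SE* = 0.197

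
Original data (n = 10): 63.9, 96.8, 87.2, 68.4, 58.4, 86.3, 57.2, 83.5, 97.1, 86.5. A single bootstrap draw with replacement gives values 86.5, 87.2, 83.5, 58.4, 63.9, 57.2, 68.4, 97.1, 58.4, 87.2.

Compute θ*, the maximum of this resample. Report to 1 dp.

Maximum = 97.1

θ* = 97.1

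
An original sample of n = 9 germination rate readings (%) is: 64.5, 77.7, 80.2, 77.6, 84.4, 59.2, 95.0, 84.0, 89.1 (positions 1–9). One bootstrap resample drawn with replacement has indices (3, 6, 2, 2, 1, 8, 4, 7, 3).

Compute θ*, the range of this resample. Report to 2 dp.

Resample values: 80.2, 59.2, 77.7, 77.7, 64.5, 84.0, 77.6, 95.0, 80.2.
Range = 95.0 − 59.2 = 35.80

θ* = 35.80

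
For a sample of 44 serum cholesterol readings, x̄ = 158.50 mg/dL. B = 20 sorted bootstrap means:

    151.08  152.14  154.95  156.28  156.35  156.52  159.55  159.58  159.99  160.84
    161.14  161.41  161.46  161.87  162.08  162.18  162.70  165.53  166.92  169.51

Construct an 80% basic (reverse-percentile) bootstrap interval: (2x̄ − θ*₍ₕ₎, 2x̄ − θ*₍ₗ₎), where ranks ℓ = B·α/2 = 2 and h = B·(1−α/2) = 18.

(151.47, 164.86)

Percentile endpoints at ranks 2 and 18: θ*₍2₎ = 152.14, θ*₍18₎ = 165.53.
Basic interval reflects these around x̄:
  lower = 2 × 158.50 − 165.53 = 151.47
  upper = 2 × 158.50 − 152.14 = 164.86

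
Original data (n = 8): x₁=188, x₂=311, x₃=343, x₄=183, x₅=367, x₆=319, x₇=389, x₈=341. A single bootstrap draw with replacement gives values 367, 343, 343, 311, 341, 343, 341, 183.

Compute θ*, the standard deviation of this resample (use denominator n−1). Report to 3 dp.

θ* = 57.953

Mean = 321.5000; sum of squared deviations = 23510.0000
s² = 23510.0000 / 7 = 3358.5714
s = √3358.5714 = 57.953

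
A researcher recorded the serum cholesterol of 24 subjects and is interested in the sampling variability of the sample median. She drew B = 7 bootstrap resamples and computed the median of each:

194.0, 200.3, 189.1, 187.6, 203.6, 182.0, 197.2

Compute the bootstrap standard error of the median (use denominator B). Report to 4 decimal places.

Bootstrap SE is the standard deviation of the 7 replicate medians.
Mean of replicates: (194.0 + 200.3 + 189.1 + 187.6 + 203.6 + 182.0 + 197.2) / 7 = 1353.80000 / 7 = 193.40000
Sum of squared deviations: (+0.60000)² + (+6.90000)² + (−4.30000)² + (−5.80000)² + (+10.20000)² + (−11.40000)² + (+3.80000)² = 348.54000
Variance = 348.54000 / 7 = 49.79143
SE* = √49.79143

SE* = 7.0563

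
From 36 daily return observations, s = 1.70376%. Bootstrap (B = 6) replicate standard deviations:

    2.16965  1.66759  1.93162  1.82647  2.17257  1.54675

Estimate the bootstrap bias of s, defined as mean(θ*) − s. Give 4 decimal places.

bias = +0.1820

mean(θ*) = (2.16965 + 1.66759 + 1.93162 + 1.82647 + 2.17257 + 1.54675) / 6 = 1.88577
bias = 1.88577 − 1.70376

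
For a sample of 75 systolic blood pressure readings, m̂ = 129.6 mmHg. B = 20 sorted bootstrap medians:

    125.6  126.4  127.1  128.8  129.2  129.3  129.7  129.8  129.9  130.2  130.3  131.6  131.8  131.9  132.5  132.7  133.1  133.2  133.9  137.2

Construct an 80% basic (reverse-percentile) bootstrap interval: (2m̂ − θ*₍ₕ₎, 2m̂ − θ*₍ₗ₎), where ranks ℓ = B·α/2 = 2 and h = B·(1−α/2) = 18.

(126.0, 132.8)

Percentile endpoints at ranks 2 and 18: θ*₍2₎ = 126.4, θ*₍18₎ = 133.2.
Basic interval reflects these around m̂:
  lower = 2 × 129.6 − 133.2 = 126.0
  upper = 2 × 129.6 − 126.4 = 132.8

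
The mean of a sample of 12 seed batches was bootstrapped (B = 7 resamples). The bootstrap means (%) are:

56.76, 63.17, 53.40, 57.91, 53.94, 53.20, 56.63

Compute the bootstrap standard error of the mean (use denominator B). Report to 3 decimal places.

SE* = 3.242

Bootstrap SE is the standard deviation of the 7 replicate means.
Mean of replicates: (56.76 + 63.17 + 53.40 + 57.91 + 53.94 + 53.20 + 56.63) / 7 = 395.0100 / 7 = 56.4300
Sum of squared deviations: (+0.3300)² + (+6.7400)² + (−3.0300)² + (+1.4800)² + (−2.4900)² + (−3.2300)² + (+0.2000)² = 73.5808
Variance = 73.5808 / 7 = 10.5115
SE* = √10.5115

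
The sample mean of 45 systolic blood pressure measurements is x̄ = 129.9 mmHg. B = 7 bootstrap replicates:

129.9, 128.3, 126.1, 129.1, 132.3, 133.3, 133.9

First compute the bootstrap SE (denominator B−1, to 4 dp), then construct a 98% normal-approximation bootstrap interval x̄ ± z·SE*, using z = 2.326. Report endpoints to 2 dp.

Mean of replicates = 130.4143; sum of squared deviations = 49.1086; SE* = √(49.1086/6) = 2.8609
Margin = 2.326 × 2.8609 = 6.654
Interval: 129.9 ± 6.654

(123.25, 136.55)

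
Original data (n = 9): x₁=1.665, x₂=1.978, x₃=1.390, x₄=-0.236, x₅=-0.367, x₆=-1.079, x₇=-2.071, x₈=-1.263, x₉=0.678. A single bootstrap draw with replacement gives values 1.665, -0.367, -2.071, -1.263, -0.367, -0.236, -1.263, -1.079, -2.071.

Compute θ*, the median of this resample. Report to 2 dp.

Sorted: -2.071, -2.071, -1.263, -1.263, -1.079, -0.367, -0.367, -0.236, 1.665
Median = middle value = -1.08

θ* = -1.08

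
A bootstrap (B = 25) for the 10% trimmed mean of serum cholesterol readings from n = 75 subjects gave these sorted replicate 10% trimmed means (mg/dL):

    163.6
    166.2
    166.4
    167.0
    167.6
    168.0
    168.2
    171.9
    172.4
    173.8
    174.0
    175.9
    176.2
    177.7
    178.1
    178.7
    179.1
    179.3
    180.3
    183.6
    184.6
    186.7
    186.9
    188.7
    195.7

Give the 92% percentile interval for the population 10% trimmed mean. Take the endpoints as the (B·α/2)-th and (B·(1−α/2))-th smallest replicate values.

(163.6, 188.7)

α = 0.08; lower rank = 25 × 0.040 = 1; upper rank = 25 × 0.960 = 24.
The 1st smallest replicate is 163.6; the 24th is 188.7.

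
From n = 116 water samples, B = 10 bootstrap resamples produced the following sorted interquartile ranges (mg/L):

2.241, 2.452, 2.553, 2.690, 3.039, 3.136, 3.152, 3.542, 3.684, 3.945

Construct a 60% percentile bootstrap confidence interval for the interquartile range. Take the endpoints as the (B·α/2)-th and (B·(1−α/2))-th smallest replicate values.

α = 0.40; lower rank = 10 × 0.200 = 2; upper rank = 10 × 0.800 = 8.
The 2nd smallest replicate is 2.452; the 8th is 3.542.

(2.452, 3.542)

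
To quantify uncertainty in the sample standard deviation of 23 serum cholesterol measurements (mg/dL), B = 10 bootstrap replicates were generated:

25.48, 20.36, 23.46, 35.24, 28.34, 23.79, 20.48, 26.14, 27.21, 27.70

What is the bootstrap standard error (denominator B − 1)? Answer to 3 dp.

SE* = 4.331

Bootstrap SE is the standard deviation of the 10 replicate standard deviations.
Mean of replicates: (25.48 + 20.36 + 23.46 + 35.24 + 28.34 + 23.79 + 20.48 + 26.14 + 27.21 + 27.70) / 10 = 258.2000 / 10 = 25.8200
Sum of squared deviations: (−0.3400)² + (−5.4600)² + (−2.3600)² + (+9.4200)² + (+2.5200)² + (−2.0300)² + (−5.3400)² + (+0.3200)² + (+1.3900)² + (+1.8800)² = 168.7890
Variance = 168.7890 / 9 = 18.7543
SE* = √18.7543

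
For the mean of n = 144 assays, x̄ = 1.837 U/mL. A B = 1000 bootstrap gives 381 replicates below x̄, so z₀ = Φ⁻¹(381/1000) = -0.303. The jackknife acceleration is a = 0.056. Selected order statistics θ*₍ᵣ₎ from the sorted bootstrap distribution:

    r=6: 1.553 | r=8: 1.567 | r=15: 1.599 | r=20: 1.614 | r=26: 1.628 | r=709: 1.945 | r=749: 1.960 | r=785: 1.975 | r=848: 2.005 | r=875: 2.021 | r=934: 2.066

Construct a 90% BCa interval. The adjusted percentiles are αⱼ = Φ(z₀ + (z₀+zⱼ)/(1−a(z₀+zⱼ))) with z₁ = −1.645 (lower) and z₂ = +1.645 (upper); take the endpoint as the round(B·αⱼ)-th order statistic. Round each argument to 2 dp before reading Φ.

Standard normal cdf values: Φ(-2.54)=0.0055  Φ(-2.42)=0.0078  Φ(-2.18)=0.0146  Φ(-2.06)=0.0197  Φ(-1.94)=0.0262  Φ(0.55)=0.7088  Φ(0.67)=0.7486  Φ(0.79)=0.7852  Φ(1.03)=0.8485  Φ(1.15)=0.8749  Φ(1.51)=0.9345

(1.614, 2.021)

Lower: z₀ + z₁ = -0.303 + (-1.645) = -1.948; 1 − a(z₀+z₁) = 1 − (0.056)(-1.948) = 1.1091; argument = -0.303 + (-1.948)/1.1091 = -2.0594 → -2.06.
α₁ = Φ(-2.06) = 0.0197; rank = round(1000 × 0.0197) = 20; θ*₍20₎ = 1.614.
Upper: z₀ + z₂ = 1.342; 1 − a(z₀+z₂) = 0.9248; argument = 1.1480 → 1.15; α₂ = 0.8749; rank = 875; θ*₍875₎ = 2.021.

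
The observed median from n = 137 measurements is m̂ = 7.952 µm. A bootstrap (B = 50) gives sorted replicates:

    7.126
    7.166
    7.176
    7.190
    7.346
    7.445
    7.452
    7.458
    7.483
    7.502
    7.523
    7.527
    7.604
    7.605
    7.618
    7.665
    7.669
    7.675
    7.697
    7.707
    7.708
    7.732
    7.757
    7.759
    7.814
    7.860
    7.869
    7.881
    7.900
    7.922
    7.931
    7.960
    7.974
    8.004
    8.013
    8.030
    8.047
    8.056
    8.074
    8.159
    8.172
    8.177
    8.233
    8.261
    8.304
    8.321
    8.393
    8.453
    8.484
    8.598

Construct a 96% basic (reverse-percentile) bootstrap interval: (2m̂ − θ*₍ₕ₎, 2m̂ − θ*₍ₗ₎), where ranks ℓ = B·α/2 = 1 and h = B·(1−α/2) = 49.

Percentile endpoints at ranks 1 and 49: θ*₍1₎ = 7.126, θ*₍49₎ = 8.484.
Basic interval reflects these around m̂:
  lower = 2 × 7.952 − 8.484 = 7.420
  upper = 2 × 7.952 − 7.126 = 8.778

(7.420, 8.778)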